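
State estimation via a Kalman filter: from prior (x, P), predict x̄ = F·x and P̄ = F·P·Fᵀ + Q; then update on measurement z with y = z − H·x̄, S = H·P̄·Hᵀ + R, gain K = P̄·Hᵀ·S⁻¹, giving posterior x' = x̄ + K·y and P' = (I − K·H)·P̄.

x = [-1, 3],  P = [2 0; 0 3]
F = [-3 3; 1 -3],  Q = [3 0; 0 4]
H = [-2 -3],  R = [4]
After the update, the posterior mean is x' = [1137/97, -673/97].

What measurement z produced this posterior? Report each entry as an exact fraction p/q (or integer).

x̄ = F·x = [12, -10]
P̄ = F·P·Fᵀ + Q = [48 -33; -33 33]
S = H·P̄·Hᵀ + R = [97]
K = P̄·Hᵀ·S⁻¹ = [3/97; -33/97]
x' − x̄ = [-27/97, 297/97] = K·y
y = (KᵀK)⁻¹·Kᵀ·(x' − x̄) = [-9]
z = y + H·x̄ = [-9] + [6] = [-3]

z = [-3]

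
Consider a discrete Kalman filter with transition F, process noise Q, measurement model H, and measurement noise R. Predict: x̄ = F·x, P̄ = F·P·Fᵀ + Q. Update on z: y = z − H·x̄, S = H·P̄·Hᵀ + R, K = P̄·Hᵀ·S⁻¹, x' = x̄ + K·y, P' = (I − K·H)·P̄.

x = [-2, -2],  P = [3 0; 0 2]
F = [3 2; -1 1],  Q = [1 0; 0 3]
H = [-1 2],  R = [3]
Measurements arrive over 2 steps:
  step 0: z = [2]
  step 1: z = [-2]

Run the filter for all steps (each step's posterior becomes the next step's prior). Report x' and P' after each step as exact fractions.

step 0: x' = [-542/91, -24/13], P' = [1160/91 73/13; 73/13 41/13]
step 1: x' = [5135/2538, 391/2538], P' = [347765/30456 139981/30456; 139981/30456 75677/30456]

step 0: x̄ = F·x = [-10, 0]
step 0: P̄ = F·P·Fᵀ + Q = [36 -5; -5 8]
step 0: y = z − H·x̄ = [-8]
step 0: S = H·P̄·Hᵀ + R = [91]
step 0: K = P̄·Hᵀ·S⁻¹ = [-46/91; 3/13]
step 0: x' = x̄ + K·y = [-542/91, -24/13]
step 0: P' = (I − K·H)·P̄ = [1160/91 73/13; 73/13 41/13]
step 1: x̄ = F·x = [-1962/91, 374/91]
step 1: P̄ = F·P·Fᵀ + Q = [17811/91 -2395/91; -2395/91 698/91]
step 1: y = z − H·x̄ = [-2892/91]
step 1: S = H·P̄·Hᵀ + R = [30456/91]
step 1: K = P̄·Hᵀ·S⁻¹ = [-22601/30456; 3791/30456]
step 1: x' = x̄ + K·y = [5135/2538, 391/2538]
step 1: P' = (I − K·H)·P̄ = [347765/30456 139981/30456; 139981/30456 75677/30456]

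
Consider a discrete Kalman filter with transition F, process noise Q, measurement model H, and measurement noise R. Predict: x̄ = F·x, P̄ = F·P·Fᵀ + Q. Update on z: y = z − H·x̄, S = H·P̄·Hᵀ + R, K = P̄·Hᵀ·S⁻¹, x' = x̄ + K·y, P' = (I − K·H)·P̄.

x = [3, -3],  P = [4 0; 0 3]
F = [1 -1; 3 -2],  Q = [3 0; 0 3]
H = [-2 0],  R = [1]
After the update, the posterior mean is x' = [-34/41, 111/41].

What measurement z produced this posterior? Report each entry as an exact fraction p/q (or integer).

x̄ = F·x = [6, 15]
P̄ = F·P·Fᵀ + Q = [10 18; 18 51]
S = H·P̄·Hᵀ + R = [41]
K = P̄·Hᵀ·S⁻¹ = [-20/41; -36/41]
x' − x̄ = [-280/41, -504/41] = K·y
y = (KᵀK)⁻¹·Kᵀ·(x' − x̄) = [14]
z = y + H·x̄ = [14] + [-12] = [2]

z = [2]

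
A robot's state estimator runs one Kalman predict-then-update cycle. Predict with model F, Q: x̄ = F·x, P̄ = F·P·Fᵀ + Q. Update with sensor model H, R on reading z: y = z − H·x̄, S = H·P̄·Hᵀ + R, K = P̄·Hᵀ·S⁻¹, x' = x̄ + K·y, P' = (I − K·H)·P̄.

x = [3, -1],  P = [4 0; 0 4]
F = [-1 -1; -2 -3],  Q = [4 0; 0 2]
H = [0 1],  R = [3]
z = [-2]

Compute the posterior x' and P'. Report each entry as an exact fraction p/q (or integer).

x̄ = F·x = [-2, -3]
P̄ = F·P·Fᵀ + Q = [12 20; 20 54]
y = z − H·x̄ = [1]
S = H·P̄·Hᵀ + R = [57]
K = P̄·Hᵀ·S⁻¹ = [20/57; 18/19]
x' = x̄ + K·y = [-94/57, -39/19]
P' = (I − K·H)·P̄ = [284/57 20/19; 20/19 54/19]

x' = [-94/57, -39/19]
P' = [284/57 20/19; 20/19 54/19]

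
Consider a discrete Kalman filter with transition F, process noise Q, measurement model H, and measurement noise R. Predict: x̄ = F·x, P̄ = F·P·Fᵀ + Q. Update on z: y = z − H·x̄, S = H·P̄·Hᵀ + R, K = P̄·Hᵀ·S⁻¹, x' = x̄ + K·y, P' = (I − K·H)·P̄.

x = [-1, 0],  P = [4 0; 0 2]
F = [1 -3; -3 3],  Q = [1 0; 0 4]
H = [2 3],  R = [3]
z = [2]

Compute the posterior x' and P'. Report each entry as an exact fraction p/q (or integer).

x' = [-37/257, 201/257]
P' = [3975/257 -2694/257; -2694/257 1910/257]

x̄ = F·x = [-1, 3]
P̄ = F·P·Fᵀ + Q = [23 -30; -30 58]
y = z − H·x̄ = [-5]
S = H·P̄·Hᵀ + R = [257]
K = P̄·Hᵀ·S⁻¹ = [-44/257; 114/257]
x' = x̄ + K·y = [-37/257, 201/257]
P' = (I − K·H)·P̄ = [3975/257 -2694/257; -2694/257 1910/257]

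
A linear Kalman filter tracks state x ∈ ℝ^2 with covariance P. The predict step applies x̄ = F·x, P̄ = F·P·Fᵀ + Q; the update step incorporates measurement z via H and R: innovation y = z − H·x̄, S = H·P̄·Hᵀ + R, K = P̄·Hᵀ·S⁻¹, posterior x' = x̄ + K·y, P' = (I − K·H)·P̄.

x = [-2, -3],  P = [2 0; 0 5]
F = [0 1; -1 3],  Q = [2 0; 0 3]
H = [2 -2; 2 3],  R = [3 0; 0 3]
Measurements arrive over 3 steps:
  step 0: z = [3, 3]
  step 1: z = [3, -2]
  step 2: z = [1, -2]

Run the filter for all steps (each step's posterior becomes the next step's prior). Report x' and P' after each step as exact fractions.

step 0: x' = [17379/14807, 1101/14807], P' = [4938/14807 -615/14807; -615/14807 3450/14807]
step 1: x' = [803424/1858795, -1827479/1858795], P' = [2434941/7435180 -326451/7435180; -326451/7435180 1689681/7435180]
step 2: x' = [-2535461/15819828, -5490485/7909914], P' = [404049715/1233946584 -27109151/616973292; -27109151/616973292 70090375/308486646]

step 0: x̄ = F·x = [-3, -7]
step 0: P̄ = F·P·Fᵀ + Q = [7 15; 15 50]
step 0: y = z − H·x̄ = [-5, 30]
step 0: S = H·P̄·Hᵀ + R = [111 -242; -242 661]
step 0: K = P̄·Hᵀ·S⁻¹ = [3702/14807 2677/14807; -2710/14807 3040/14807]
step 0: x' = x̄ + K·y = [17379/14807, 1101/14807]
step 0: P' = (I − K·H)·P̄ = [4938/14807 -615/14807; -615/14807 3450/14807]
step 1: x̄ = F·x = [1101/14807, -828/871]
step 1: P̄ = F·P·Fᵀ + Q = [33064/14807 645/871; 645/871 4947/871]
step 1: y = z − H·x̄ = [14067/14807, 10412/14807]
step 1: S = H·P̄·Hᵀ + R = [425353/14807 -350408/14807; -350408/14807 1065148/14807]
step 1: K = P̄·Hᵀ·S⁻¹ = [460232/1858795 1296843/7435180; -336022/1858795 1472047/7435180]
step 1: x' = x̄ + K·y = [803424/1858795, -1827479/1858795]
step 1: P' = (I − K·H)·P̄ = [2434941/7435180 -326451/7435180; -326451/7435180 1689681/7435180]
step 2: x̄ = F·x = [-1827479/1858795, -6285861/1858795]
step 2: P̄ = F·P·Fᵀ + Q = [16560041/7435180 2697747/3717590; 2697747/3717590 10476579/1858795]
step 2: y = z − H·x̄ = [-7057969/1858795, 18794951/1858795]
step 2: S = H·P̄·Hᵀ + R = [53251754/1858795 -43601686/1858795; -43601686/1858795 132612119/1858795]
step 2: K = P̄·Hᵀ·S⁻¹ = [458268017/1850919876 161361131/925459938; -167289901/925459938 91580987/462729969]
step 2: x' = x̄ + K·y = [-2535461/15819828, -5490485/7909914]
step 2: P' = (I − K·H)·P̄ = [404049715/1233946584 -27109151/616973292; -27109151/616973292 70090375/308486646]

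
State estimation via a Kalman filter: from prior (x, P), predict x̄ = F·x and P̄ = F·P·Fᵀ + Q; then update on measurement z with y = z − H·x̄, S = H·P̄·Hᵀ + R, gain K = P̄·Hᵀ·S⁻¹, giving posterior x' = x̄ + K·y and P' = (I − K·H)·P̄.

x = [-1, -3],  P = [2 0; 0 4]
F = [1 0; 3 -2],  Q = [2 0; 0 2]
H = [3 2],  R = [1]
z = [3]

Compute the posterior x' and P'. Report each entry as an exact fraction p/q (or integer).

x' = [-1, 3]
P' = [436/253 -642/253; -642/253 1008/253]

x̄ = F·x = [-1, 3]
P̄ = F·P·Fᵀ + Q = [4 6; 6 36]
y = z − H·x̄ = [0]
S = H·P̄·Hᵀ + R = [253]
K = P̄·Hᵀ·S⁻¹ = [24/253; 90/253]
x' = x̄ + K·y = [-1, 3]
P' = (I − K·H)·P̄ = [436/253 -642/253; -642/253 1008/253]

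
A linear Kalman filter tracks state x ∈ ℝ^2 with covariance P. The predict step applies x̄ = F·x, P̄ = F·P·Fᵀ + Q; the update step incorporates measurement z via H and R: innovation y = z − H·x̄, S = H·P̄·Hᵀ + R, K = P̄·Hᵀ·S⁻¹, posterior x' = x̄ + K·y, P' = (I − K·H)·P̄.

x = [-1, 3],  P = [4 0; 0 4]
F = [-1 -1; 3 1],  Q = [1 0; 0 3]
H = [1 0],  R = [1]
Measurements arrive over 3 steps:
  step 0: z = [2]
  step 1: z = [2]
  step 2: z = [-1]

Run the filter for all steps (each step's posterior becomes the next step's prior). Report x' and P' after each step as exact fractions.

step 0: x' = [8/5, -32/5], P' = [9/10 -8/5; -8/5 87/5]
step 1: x' = [370/171, 110/171], P' = [161/171 -137/171; -137/171 1355/171]
step 2: x' = [-631/528, 1495/264], P' = [157/176 -215/264; -215/264 1115/132]

step 0: x̄ = F·x = [-2, 0]
step 0: P̄ = F·P·Fᵀ + Q = [9 -16; -16 43]
step 0: y = z − H·x̄ = [4]
step 0: S = H·P̄·Hᵀ + R = [10]
step 0: K = P̄·Hᵀ·S⁻¹ = [9/10; -8/5]
step 0: x' = x̄ + K·y = [8/5, -32/5]
step 0: P' = (I − K·H)·P̄ = [9/10 -8/5; -8/5 87/5]
step 1: x̄ = F·x = [24/5, -8/5]
step 1: P̄ = F·P·Fᵀ + Q = [161/10 -137/10; -137/10 189/10]
step 1: y = z − H·x̄ = [-14/5]
step 1: S = H·P̄·Hᵀ + R = [171/10]
step 1: K = P̄·Hᵀ·S⁻¹ = [161/171; -137/171]
step 1: x' = x̄ + K·y = [370/171, 110/171]
step 1: P' = (I − K·H)·P̄ = [161/171 -137/171; -137/171 1355/171]
step 2: x̄ = F·x = [-160/57, 1220/171]
step 2: P̄ = F·P·Fᵀ + Q = [157/19 -430/57; -430/57 2495/171]
step 2: y = z − H·x̄ = [103/57]
step 2: S = H·P̄·Hᵀ + R = [176/19]
step 2: K = P̄·Hᵀ·S⁻¹ = [157/176; -215/264]
step 2: x' = x̄ + K·y = [-631/528, 1495/264]
step 2: P' = (I − K·H)·P̄ = [157/176 -215/264; -215/264 1115/132]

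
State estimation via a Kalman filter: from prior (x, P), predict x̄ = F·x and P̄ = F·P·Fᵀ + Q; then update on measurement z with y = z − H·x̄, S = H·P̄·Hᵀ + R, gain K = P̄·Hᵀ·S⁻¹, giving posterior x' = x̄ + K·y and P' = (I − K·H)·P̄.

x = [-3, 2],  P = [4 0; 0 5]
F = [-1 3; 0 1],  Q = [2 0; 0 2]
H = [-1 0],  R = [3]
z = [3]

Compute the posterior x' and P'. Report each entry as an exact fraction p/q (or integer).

x̄ = F·x = [9, 2]
P̄ = F·P·Fᵀ + Q = [51 15; 15 7]
y = z − H·x̄ = [12]
S = H·P̄·Hᵀ + R = [54]
K = P̄·Hᵀ·S⁻¹ = [-17/18; -5/18]
x' = x̄ + K·y = [-7/3, -4/3]
P' = (I − K·H)·P̄ = [17/6 5/6; 5/6 17/6]

x' = [-7/3, -4/3]
P' = [17/6 5/6; 5/6 17/6]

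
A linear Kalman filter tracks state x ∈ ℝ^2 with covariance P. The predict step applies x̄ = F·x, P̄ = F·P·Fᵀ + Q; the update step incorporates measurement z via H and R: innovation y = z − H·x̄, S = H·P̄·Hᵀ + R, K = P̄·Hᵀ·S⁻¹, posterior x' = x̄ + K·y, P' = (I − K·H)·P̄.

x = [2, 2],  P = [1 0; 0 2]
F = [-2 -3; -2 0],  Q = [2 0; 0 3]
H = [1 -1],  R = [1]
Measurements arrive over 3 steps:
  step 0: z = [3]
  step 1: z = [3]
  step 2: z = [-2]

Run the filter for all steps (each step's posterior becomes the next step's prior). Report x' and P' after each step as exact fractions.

step 0: x' = [-5/2, -41/8], P' = [22/3 13/2; 13/2 53/8]
step 1: x' = [7/5, -313/175], P' = [44/3 197/15; 197/15 6607/525]
step 2: x' = [-196598/20871, -156145/20871], P' = [328784/20871 294823/20871; 294823/20871 281558/20871]

step 0: x̄ = F·x = [-10, -4]
step 0: P̄ = F·P·Fᵀ + Q = [24 4; 4 7]
step 0: y = z − H·x̄ = [9]
step 0: S = H·P̄·Hᵀ + R = [24]
step 0: K = P̄·Hᵀ·S⁻¹ = [5/6; -1/8]
step 0: x' = x̄ + K·y = [-5/2, -41/8]
step 0: P' = (I − K·H)·P̄ = [22/3 13/2; 13/2 53/8]
step 1: x̄ = F·x = [163/8, 5]
step 1: P̄ = F·P·Fᵀ + Q = [4055/24 205/3; 205/3 97/3]
step 1: y = z − H·x̄ = [-99/8]
step 1: S = H·P̄·Hᵀ + R = [525/8]
step 1: K = P̄·Hᵀ·S⁻¹ = [23/15; 96/175]
step 1: x' = x̄ + K·y = [7/5, -313/175]
step 1: P' = (I − K·H)·P̄ = [44/3 197/15; 197/15 6607/525]
step 2: x̄ = F·x = [449/175, -14/5]
step 2: P̄ = F·P·Fᵀ + Q = [174053/525 2062/15; 2062/15 185/3]
step 2: y = z − H·x̄ = [-1289/175]
step 2: S = H·P̄·Hᵀ + R = [20871/175]
step 2: K = P̄·Hᵀ·S⁻¹ = [33961/20871; 13265/20871]
step 2: x' = x̄ + K·y = [-196598/20871, -156145/20871]
step 2: P' = (I − K·H)·P̄ = [328784/20871 294823/20871; 294823/20871 281558/20871]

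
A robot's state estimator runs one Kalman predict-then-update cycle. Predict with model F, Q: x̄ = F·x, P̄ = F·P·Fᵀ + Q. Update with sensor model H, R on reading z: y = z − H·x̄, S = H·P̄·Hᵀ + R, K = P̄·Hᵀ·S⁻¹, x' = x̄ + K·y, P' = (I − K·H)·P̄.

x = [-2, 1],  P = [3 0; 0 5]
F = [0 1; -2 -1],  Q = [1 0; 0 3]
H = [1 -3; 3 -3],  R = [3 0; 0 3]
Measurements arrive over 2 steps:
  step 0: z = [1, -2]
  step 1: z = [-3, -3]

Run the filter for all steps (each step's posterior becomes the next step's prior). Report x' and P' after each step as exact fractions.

step 0: x' = [-94/187, -206/1683], P' = [192/187 125/187; 125/187 1010/1683]
step 1: x' = [-32274/684389, 663820/684389], P' = [397617/684389 249912/684389; 249912/684389 268823/684389]

step 0: x̄ = F·x = [1, 3]
step 0: P̄ = F·P·Fᵀ + Q = [6 -5; -5 20]
step 0: y = z − H·x̄ = [9, 4]
step 0: S = H·P̄·Hᵀ + R = [219 258; 258 327]
step 0: K = P̄·Hᵀ·S⁻¹ = [-61/187 67/187; -635/1683 115/1683]
step 0: x' = x̄ + K·y = [-94/187, -206/1683]
step 0: P' = (I − K·H)·P̄ = [192/187 125/187; 125/187 1010/1683]
step 1: x̄ = F·x = [-206/1683, 1898/1683]
step 1: P̄ = F·P·Fᵀ + Q = [2693/1683 -3260/1683; -3260/1683 17471/1683]
step 1: y = z − H·x̄ = [851/1683, 421/561]
step 1: S = H·P̄·Hᵀ + R = [184541/1683 68146/561; 68146/561 27245/187]
step 1: K = P̄·Hᵀ·S⁻¹ = [-117373/684389 147705/684389; -185519/684389 -18911/684389]
step 1: x' = x̄ + K·y = [-32274/684389, 663820/684389]
step 1: P' = (I − K·H)·P̄ = [397617/684389 249912/684389; 249912/684389 268823/684389]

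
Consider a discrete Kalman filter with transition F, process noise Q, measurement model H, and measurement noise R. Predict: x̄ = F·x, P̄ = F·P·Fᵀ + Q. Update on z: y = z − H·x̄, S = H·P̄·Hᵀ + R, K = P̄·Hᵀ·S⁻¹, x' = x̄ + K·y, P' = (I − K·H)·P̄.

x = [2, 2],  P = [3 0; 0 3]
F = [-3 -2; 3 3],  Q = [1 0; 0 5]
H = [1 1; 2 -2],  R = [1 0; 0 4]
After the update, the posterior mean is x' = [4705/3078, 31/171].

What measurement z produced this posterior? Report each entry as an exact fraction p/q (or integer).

x̄ = F·x = [-10, 12]
P̄ = F·P·Fᵀ + Q = [40 -45; -45 59]
S = H·P̄·Hᵀ + R = [10 -38; -38 760]
K = P̄·Hᵀ·S⁻¹ = [35/81 755/3078; 4/9 -43/171]
x' − x̄ = [35485/3078, -2021/171] = K·y
y = (KᵀK)⁻¹·Kᵀ·(x' − x̄) = [0, 47]
z = y + H·x̄ = [0, 47] + [2, -44] = [2, 3]

z = [2, 3]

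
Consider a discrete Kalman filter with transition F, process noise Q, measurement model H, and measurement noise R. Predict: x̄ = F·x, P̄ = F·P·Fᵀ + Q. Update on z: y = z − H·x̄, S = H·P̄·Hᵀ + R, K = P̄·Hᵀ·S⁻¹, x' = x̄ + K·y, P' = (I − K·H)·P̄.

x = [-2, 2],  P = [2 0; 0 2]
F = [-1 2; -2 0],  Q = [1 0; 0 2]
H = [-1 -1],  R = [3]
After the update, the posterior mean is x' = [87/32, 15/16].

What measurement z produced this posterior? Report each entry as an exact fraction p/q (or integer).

z = [-3]

x̄ = F·x = [6, 4]
P̄ = F·P·Fᵀ + Q = [11 4; 4 10]
S = H·P̄·Hᵀ + R = [32]
K = P̄·Hᵀ·S⁻¹ = [-15/32; -7/16]
x' − x̄ = [-105/32, -49/16] = K·y
y = (KᵀK)⁻¹·Kᵀ·(x' − x̄) = [7]
z = y + H·x̄ = [7] + [-10] = [-3]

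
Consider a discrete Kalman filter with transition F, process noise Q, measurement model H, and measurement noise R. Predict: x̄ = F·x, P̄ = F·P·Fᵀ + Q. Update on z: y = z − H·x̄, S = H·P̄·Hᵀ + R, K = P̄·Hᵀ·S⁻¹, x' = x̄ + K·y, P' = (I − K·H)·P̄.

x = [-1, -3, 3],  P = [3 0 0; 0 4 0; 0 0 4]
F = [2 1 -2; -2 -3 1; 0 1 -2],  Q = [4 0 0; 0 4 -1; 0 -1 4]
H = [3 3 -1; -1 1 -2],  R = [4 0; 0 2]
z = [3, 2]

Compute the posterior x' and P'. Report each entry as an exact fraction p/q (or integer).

x̄ = F·x = [-11, 14, -9]
P̄ = F·P·Fᵀ + Q = [36 -32 20; -32 56 -21; 20 -21 24]
y = z − H·x̄ = [-15, -41]
S = H·P̄·Hᵀ + R = [286 155; 155 418]
K = P̄·Hᵀ·S⁻¹ = [788/5619 -1744/5619; 18724/95523 22765/95523; 2509/95523 -21269/95523]
x' = x̄ + K·y = [-2125/5619, 7241/5619, -1489/5619]
P' = (I − K·H)·P̄ = [20236/5619 -26372/5619 -21560/5619; -26372/5619 648506/95523 525650/95523; -21560/5619 525650/95523 467354/95523]

x' = [-2125/5619, 7241/5619, -1489/5619]
P' = [20236/5619 -26372/5619 -21560/5619; -26372/5619 648506/95523 525650/95523; -21560/5619 525650/95523 467354/95523]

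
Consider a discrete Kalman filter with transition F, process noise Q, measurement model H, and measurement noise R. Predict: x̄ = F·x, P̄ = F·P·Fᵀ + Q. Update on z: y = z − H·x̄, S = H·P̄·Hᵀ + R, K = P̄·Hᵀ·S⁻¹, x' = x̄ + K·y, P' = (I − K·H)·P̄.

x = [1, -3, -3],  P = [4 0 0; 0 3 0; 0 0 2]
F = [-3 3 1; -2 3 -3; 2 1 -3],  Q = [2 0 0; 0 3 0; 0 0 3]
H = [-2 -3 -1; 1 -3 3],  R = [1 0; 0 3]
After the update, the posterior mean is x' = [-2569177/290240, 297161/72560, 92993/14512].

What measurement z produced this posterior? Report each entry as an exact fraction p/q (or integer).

z = [-1, -2]

x̄ = F·x = [-15, -2, 8]
P̄ = F·P·Fᵀ + Q = [67 45 -21; 45 64 11; -21 11 40]
S = H·P̄·Hᵀ + R = [1407 538; 538 412]
K = P̄·Hᵀ·S⁻¹ = [-15849/145120 -50893/290240; -7423/36280 -691/72560; -1207/7256 5477/14512]
x' − x̄ = [1784423/290240, 442281/72560, -23103/14512] = K·y
y = (KᵀK)⁻¹·Kᵀ·(x' − x̄) = [-29, -17]
z = y + H·x̄ = [-29, -17] + [28, 15] = [-1, -2]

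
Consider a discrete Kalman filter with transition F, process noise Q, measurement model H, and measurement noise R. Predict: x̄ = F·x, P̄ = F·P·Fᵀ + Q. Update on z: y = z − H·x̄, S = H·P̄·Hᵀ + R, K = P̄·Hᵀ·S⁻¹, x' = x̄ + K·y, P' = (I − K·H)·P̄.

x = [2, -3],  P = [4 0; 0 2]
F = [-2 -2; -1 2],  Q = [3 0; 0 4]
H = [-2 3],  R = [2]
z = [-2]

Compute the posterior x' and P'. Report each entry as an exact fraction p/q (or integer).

x̄ = F·x = [2, -8]
P̄ = F·P·Fᵀ + Q = [27 0; 0 16]
y = z − H·x̄ = [26]
S = H·P̄·Hᵀ + R = [254]
K = P̄·Hᵀ·S⁻¹ = [-27/127; 24/127]
x' = x̄ + K·y = [-448/127, -392/127]
P' = (I − K·H)·P̄ = [1971/127 1296/127; 1296/127 880/127]

x' = [-448/127, -392/127]
P' = [1971/127 1296/127; 1296/127 880/127]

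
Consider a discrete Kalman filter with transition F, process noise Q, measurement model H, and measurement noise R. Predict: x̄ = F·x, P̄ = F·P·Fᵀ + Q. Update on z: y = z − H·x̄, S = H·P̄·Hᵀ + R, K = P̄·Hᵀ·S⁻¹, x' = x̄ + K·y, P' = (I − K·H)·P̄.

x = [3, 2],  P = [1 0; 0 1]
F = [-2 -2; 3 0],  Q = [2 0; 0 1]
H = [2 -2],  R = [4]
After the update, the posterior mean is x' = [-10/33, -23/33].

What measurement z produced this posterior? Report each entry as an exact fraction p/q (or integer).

x̄ = F·x = [-10, 9]
P̄ = F·P·Fᵀ + Q = [10 -6; -6 10]
S = H·P̄·Hᵀ + R = [132]
K = P̄·Hᵀ·S⁻¹ = [8/33; -8/33]
x' − x̄ = [320/33, -320/33] = K·y
y = (KᵀK)⁻¹·Kᵀ·(x' − x̄) = [40]
z = y + H·x̄ = [40] + [-38] = [2]

z = [2]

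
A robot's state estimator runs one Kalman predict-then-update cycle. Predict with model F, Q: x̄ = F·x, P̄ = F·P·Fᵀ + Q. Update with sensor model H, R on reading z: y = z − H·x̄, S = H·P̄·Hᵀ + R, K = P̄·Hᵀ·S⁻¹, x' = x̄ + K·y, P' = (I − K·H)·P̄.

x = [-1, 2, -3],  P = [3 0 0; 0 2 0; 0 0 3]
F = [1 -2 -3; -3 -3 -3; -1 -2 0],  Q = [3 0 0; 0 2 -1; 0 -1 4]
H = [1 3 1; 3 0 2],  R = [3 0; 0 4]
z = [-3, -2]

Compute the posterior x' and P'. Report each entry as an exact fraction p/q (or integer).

x̄ = F·x = [4, 6, -3]
P̄ = F·P·Fᵀ + Q = [41 30 5; 30 74 20; 5 20 15]
y = z − H·x̄ = [-22, -8]
S = H·P̄·Hᵀ + R = [1035 568; 568 493]
K = P̄·Hᵀ·S⁻¹ = [-8496/187631 60407/187631; 60256/187631 -19946/187631; 13880/187631 1135/187631]
x' = x̄ + K·y = [454180/187631, -40278/187631, -877333/187631]
P' = (I − K·H)·P̄ = [814196/187631 86932/187631 -1100480/187631; 86932/187631 88042/187631 -170290/187631; -1100480/187631 -170290/187631 1652990/187631]

x' = [454180/187631, -40278/187631, -877333/187631]
P' = [814196/187631 86932/187631 -1100480/187631; 86932/187631 88042/187631 -170290/187631; -1100480/187631 -170290/187631 1652990/187631]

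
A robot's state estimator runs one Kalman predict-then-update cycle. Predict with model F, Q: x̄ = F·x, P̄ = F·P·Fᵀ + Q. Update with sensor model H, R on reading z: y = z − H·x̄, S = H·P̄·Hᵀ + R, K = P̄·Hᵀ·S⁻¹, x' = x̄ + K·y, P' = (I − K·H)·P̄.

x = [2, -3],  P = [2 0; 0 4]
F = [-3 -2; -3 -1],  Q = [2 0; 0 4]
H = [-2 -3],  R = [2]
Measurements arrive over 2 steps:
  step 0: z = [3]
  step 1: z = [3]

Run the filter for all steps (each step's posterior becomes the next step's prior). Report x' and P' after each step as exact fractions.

step 0: x̄ = F·x = [0, -3]
step 0: P̄ = F·P·Fᵀ + Q = [36 26; 26 26]
step 0: y = z − H·x̄ = [-6]
step 0: S = H·P̄·Hᵀ + R = [692]
step 0: K = P̄·Hᵀ·S⁻¹ = [-75/346; -65/346]
step 0: x' = x̄ + K·y = [225/173, -324/173]
step 0: P' = (I − K·H)·P̄ = [603/173 -377/173; -377/173 273/173]
step 1: x̄ = F·x = [-27/173, -351/173]
step 1: P̄ = F·P·Fᵀ + Q = [2341/173 2580/173; 2580/173 4130/173]
step 1: y = z − H·x̄ = [-588/173]
step 1: S = H·P̄·Hᵀ + R = [77840/173]
step 1: K = P̄·Hᵀ·S⁻¹ = [-6211/38920; -1755/7784]
step 1: x' = x̄ + K·y = [537/1390, -351/278]
step 1: P' = (I − K·H)·P̄ = [40343/19460 -4965/3892; -4965/3892 3895/3892]

step 0: x' = [225/173, -324/173], P' = [603/173 -377/173; -377/173 273/173]
step 1: x' = [537/1390, -351/278], P' = [40343/19460 -4965/3892; -4965/3892 3895/3892]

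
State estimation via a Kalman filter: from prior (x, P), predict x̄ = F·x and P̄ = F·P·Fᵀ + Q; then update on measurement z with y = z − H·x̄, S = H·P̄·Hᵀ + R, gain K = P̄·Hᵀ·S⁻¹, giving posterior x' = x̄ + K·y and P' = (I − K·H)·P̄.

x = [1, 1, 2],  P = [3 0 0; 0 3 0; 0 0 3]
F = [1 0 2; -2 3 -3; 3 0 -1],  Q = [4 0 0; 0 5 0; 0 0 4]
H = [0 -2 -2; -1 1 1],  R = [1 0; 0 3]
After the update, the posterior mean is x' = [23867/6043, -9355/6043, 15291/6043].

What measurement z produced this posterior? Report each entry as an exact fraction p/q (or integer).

x̄ = F·x = [5, -5, 1]
P̄ = F·P·Fᵀ + Q = [19 -24 3; -24 71 -9; 3 -9 34]
S = H·P̄·Hᵀ + R = [349 -216; -216 151]
K = P̄·Hᵀ·S⁻¹ = [-2298/6043 -4888/6043; -148/6043 3230/6043; -2798/6043 -3122/6043]
x' − x̄ = [-6348/6043, 20860/6043, 9248/6043] = K·y
y = (KᵀK)⁻¹·Kᵀ·(x' − x̄) = [-10, 6]
z = y + H·x̄ = [-10, 6] + [8, -9] = [-2, -3]

z = [-2, -3]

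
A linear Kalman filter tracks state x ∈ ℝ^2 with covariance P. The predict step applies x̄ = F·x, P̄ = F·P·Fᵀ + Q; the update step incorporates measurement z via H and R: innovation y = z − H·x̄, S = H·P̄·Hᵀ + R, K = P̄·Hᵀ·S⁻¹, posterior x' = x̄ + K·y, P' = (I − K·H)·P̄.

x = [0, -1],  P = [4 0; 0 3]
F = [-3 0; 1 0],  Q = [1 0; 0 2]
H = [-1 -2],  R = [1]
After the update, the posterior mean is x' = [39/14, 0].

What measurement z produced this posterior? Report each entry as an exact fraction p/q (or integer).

x̄ = F·x = [0, 0]
P̄ = F·P·Fᵀ + Q = [37 -12; -12 6]
S = H·P̄·Hᵀ + R = [14]
K = P̄·Hᵀ·S⁻¹ = [-13/14; 0]
x' − x̄ = [39/14, 0] = K·y
y = (KᵀK)⁻¹·Kᵀ·(x' − x̄) = [-3]
z = y + H·x̄ = [-3] + [0] = [-3]

z = [-3]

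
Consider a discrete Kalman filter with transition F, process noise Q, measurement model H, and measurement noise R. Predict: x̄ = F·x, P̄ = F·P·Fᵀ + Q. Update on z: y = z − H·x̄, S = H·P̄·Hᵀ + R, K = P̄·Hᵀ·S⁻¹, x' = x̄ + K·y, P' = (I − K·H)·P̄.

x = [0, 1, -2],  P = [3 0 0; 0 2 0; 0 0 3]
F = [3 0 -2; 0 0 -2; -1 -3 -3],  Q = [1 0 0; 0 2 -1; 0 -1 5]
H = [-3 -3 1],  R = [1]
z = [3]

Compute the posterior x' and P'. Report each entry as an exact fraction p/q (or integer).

x̄ = F·x = [4, 4, 3]
P̄ = F·P·Fᵀ + Q = [40 12 9; 12 14 17; 9 17 53]
y = z − H·x̄ = [24]
S = H·P̄·Hᵀ + R = [600]
K = P̄·Hᵀ·S⁻¹ = [-49/200; -61/600; -1/24]
x' = x̄ + K·y = [-47/25, 39/25, 2]
P' = (I − K·H)·P̄ = [797/200 -589/200 23/8; -589/200 4679/600 347/24; 23/8 347/24 1247/24]

x' = [-47/25, 39/25, 2]
P' = [797/200 -589/200 23/8; -589/200 4679/600 347/24; 23/8 347/24 1247/24]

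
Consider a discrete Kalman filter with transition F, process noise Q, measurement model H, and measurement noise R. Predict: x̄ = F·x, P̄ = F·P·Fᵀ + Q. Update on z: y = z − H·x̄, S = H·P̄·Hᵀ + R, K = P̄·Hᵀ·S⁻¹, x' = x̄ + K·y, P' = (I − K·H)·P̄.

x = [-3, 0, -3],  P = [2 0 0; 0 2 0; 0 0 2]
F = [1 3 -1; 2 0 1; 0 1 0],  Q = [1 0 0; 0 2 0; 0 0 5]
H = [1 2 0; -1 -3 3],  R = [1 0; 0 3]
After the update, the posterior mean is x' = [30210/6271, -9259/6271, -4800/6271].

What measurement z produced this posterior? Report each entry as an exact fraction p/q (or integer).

x̄ = F·x = [0, -9, 0]
P̄ = F·P·Fᵀ + Q = [23 2 6; 2 12 0; 6 0 7]
S = H·P̄·Hᵀ + R = [80 -87; -87 173]
K = P̄·Hᵀ·S⁻¹ = [3714/6271 1469/6271; 1192/6271 -778/6271; 2343/6271 1722/6271]
x' − x̄ = [30210/6271, 47180/6271, -4800/6271] = K·y
y = (KᵀK)⁻¹·Kᵀ·(x' − x̄) = [20, -30]
z = y + H·x̄ = [20, -30] + [-18, 27] = [2, -3]

z = [2, -3]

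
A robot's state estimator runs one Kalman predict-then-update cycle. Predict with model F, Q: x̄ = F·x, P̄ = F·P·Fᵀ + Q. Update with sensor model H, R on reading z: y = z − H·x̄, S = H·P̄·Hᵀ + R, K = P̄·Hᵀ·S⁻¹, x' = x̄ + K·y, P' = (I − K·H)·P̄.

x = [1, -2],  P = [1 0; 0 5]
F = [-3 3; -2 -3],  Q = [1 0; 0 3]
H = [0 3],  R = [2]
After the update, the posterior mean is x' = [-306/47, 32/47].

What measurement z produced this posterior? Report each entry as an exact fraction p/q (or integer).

z = [2]

x̄ = F·x = [-9, 4]
P̄ = F·P·Fᵀ + Q = [55 -39; -39 52]
S = H·P̄·Hᵀ + R = [470]
K = P̄·Hᵀ·S⁻¹ = [-117/470; 78/235]
x' − x̄ = [117/47, -156/47] = K·y
y = (KᵀK)⁻¹·Kᵀ·(x' − x̄) = [-10]
z = y + H·x̄ = [-10] + [12] = [2]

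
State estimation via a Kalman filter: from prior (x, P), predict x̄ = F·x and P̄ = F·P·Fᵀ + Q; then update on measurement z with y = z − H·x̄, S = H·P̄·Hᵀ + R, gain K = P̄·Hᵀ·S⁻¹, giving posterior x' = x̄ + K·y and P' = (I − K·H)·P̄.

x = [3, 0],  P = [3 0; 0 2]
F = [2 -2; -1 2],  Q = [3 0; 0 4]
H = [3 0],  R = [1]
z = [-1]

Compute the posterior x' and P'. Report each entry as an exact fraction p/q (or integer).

x' = [-63/208, 87/104]
P' = [23/208 -7/104; -7/104 339/52]

x̄ = F·x = [6, -3]
P̄ = F·P·Fᵀ + Q = [23 -14; -14 15]
y = z − H·x̄ = [-19]
S = H·P̄·Hᵀ + R = [208]
K = P̄·Hᵀ·S⁻¹ = [69/208; -21/104]
x' = x̄ + K·y = [-63/208, 87/104]
P' = (I − K·H)·P̄ = [23/208 -7/104; -7/104 339/52]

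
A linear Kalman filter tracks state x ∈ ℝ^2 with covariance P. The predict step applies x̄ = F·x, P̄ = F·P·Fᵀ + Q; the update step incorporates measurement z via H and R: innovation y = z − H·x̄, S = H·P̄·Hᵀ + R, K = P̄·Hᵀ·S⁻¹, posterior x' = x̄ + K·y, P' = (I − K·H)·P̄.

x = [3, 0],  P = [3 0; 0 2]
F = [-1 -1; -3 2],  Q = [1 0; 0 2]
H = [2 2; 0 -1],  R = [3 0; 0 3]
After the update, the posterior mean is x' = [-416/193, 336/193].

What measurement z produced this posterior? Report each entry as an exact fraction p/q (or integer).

x̄ = F·x = [-3, -9]
P̄ = F·P·Fᵀ + Q = [6 5; 5 37]
S = H·P̄·Hᵀ + R = [215 -84; -84 40]
K = P̄·Hᵀ·S⁻¹ = [115/386 773/1544; 63/386 -899/1544]
x' − x̄ = [163/193, 2073/193] = K·y
y = (KᵀK)⁻¹·Kᵀ·(x' − x̄) = [23, -12]
z = y + H·x̄ = [23, -12] + [-24, 9] = [-1, -3]

z = [-1, -3]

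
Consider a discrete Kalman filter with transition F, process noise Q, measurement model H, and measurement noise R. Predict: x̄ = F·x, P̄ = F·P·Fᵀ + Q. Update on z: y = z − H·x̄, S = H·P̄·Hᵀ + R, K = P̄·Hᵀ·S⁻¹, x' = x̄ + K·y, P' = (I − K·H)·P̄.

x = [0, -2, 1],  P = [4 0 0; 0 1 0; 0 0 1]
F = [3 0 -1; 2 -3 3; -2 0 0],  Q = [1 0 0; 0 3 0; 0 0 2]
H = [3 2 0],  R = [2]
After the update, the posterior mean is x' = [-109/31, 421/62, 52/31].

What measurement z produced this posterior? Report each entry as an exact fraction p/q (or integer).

z = [3]

x̄ = F·x = [-1, 9, 0]
P̄ = F·P·Fᵀ + Q = [38 21 -24; 21 37 -16; -24 -16 18]
S = H·P̄·Hᵀ + R = [744]
K = P̄·Hᵀ·S⁻¹ = [13/62; 137/744; -13/93]
x' − x̄ = [-78/31, -137/62, 52/31] = K·y
y = (KᵀK)⁻¹·Kᵀ·(x' − x̄) = [-12]
z = y + H·x̄ = [-12] + [15] = [3]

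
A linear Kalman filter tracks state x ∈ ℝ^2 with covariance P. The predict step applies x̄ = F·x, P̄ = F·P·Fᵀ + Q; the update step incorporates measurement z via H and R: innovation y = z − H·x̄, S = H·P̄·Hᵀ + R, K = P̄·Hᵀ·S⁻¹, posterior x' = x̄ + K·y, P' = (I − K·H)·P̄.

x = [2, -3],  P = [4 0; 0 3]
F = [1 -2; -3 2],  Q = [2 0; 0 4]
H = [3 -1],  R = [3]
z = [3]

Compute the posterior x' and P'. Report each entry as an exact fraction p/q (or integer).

x' = [314/361, -240/361]
P' = [414/361 1008/361; 1008/361 3396/361]

x̄ = F·x = [8, -12]
P̄ = F·P·Fᵀ + Q = [18 -24; -24 52]
y = z − H·x̄ = [-33]
S = H·P̄·Hᵀ + R = [361]
K = P̄·Hᵀ·S⁻¹ = [78/361; -124/361]
x' = x̄ + K·y = [314/361, -240/361]
P' = (I − K·H)·P̄ = [414/361 1008/361; 1008/361 3396/361]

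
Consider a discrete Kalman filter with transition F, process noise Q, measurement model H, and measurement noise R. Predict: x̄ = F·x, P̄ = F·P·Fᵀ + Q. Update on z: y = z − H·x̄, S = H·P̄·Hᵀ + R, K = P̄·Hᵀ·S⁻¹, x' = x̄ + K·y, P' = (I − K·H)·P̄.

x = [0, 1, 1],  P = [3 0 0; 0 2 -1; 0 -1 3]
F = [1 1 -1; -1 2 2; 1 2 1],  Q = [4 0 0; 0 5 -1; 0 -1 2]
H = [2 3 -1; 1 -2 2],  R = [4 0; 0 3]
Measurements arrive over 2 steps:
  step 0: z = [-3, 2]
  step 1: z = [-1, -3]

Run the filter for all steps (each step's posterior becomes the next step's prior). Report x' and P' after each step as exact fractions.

step 0: x̄ = F·x = [0, 4, 3]
step 0: P̄ = F·P·Fᵀ + Q = [14 -5 5; -5 20 4; 5 4 12]
step 0: y = z − H·x̄ = [-12, 4]
step 0: S = H·P̄·Hᵀ + R = [148 -64; -64 153]
step 0: K = P̄·Hᵀ·S⁻¹ = [850/4637 1386/4637; 2335/9274 -633/4637; 1437/9274 937/4637]
step 0: x' = x̄ + K·y = [-4656/4637, 2006/4637, 9037/4637]
step 0: P' = (I − K·H)·P̄ = [10994/4637 -11003/4637 -14421/4637; -11003/4637 15614/4637 20166/4637; -14421/4637 20166/4637 28782/4637]
step 1: x̄ = F·x = [-11687/4637, 26742/4637, 8393/4637]
step 1: P̄ = F·P·Fᵀ + Q = [40442/4637 -91596/4637 -39735/4637; -91596/4637 474787/4637 210964/4637; -39735/4637 210964/4637 119316/4637]
step 1: y = z − H·x̄ = [-53096/4637, 34474/4637]
step 1: S = H·P̄·Hᵀ + R = [2366719/4637 -1346367/4637; -1346367/4637 950497/4637]
step 1: K = P̄·Hᵀ·S⁻¹ = [10256735/94210742 28817689/94210742; 31373683/94210742 -16937199/94210742; 24225765/94210742 12209249/94210742]
step 1: x' = x̄ + K·y = [-70322572/47105371, 29078455/47105371, -8052492/47105371]
step 1: P' = (I − K·H)·P̄ = [266738859/94210742 -291296837/94210742 -381439733/94210742; -291296837/94210742 414165513/94210742 534408133/94210742; -381439733/94210742 534408133/94210742 743441873/94210742]

step 0: x' = [-4656/4637, 2006/4637, 9037/4637], P' = [10994/4637 -11003/4637 -14421/4637; -11003/4637 15614/4637 20166/4637; -14421/4637 20166/4637 28782/4637]
step 1: x' = [-70322572/47105371, 29078455/47105371, -8052492/47105371], P' = [266738859/94210742 -291296837/94210742 -381439733/94210742; -291296837/94210742 414165513/94210742 534408133/94210742; -381439733/94210742 534408133/94210742 743441873/94210742]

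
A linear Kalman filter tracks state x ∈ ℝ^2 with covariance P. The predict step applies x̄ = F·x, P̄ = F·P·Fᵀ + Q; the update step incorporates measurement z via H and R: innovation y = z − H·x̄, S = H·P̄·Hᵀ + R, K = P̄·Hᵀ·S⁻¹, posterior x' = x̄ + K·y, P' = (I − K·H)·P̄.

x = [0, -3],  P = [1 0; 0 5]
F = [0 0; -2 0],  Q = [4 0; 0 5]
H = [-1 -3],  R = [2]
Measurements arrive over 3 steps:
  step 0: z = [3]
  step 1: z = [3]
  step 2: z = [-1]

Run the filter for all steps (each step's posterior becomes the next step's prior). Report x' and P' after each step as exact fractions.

step 0: x' = [-4/29, -27/29], P' = [332/87 -36/29; -36/29 18/29]
step 1: x' = [-148/1821, -1747/1821], P' = [21388/5463 -7052/5463; -7052/5463 3526/5463]
step 2: x' = [1244/116509, 114643/349527], P' = [456324/116509 -451468/349527; -451468/349527 225734/349527]

step 0: x̄ = F·x = [0, 0]
step 0: P̄ = F·P·Fᵀ + Q = [4 0; 0 9]
step 0: y = z − H·x̄ = [3]
step 0: S = H·P̄·Hᵀ + R = [87]
step 0: K = P̄·Hᵀ·S⁻¹ = [-4/87; -9/29]
step 0: x' = x̄ + K·y = [-4/29, -27/29]
step 0: P' = (I − K·H)·P̄ = [332/87 -36/29; -36/29 18/29]
step 1: x̄ = F·x = [0, 8/29]
step 1: P̄ = F·P·Fᵀ + Q = [4 0; 0 1763/87]
step 1: y = z − H·x̄ = [111/29]
step 1: S = H·P̄·Hᵀ + R = [5463/29]
step 1: K = P̄·Hᵀ·S⁻¹ = [-116/5463; -1763/5463]
step 1: x' = x̄ + K·y = [-148/1821, -1747/1821]
step 1: P' = (I − K·H)·P̄ = [21388/5463 -7052/5463; -7052/5463 3526/5463]
step 2: x̄ = F·x = [0, 296/1821]
step 2: P̄ = F·P·Fᵀ + Q = [4 0; 0 112867/5463]
step 2: y = z − H·x̄ = [-311/607]
step 2: S = H·P̄·Hᵀ + R = [116509/607]
step 2: K = P̄·Hᵀ·S⁻¹ = [-2428/116509; -112867/349527]
step 2: x' = x̄ + K·y = [1244/116509, 114643/349527]
step 2: P' = (I − K·H)·P̄ = [456324/116509 -451468/349527; -451468/349527 225734/349527]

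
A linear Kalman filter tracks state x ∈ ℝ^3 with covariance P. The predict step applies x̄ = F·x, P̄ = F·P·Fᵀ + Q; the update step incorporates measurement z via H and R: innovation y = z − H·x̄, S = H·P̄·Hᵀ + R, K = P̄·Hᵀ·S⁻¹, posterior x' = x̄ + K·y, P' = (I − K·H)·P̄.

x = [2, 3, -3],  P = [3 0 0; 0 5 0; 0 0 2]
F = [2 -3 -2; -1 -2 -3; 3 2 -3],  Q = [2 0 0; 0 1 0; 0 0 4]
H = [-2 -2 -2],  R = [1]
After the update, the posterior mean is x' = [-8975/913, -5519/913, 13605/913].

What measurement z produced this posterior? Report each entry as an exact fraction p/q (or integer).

z = [2]

x̄ = F·x = [1, 1, 21]
P̄ = F·P·Fᵀ + Q = [67 36 0; 36 42 -11; 0 -11 69]
S = H·P̄·Hᵀ + R = [913]
K = P̄·Hᵀ·S⁻¹ = [-206/913; -134/913; -116/913]
x' − x̄ = [-9888/913, -6432/913, -5568/913] = K·y
y = (KᵀK)⁻¹·Kᵀ·(x' − x̄) = [48]
z = y + H·x̄ = [48] + [-46] = [2]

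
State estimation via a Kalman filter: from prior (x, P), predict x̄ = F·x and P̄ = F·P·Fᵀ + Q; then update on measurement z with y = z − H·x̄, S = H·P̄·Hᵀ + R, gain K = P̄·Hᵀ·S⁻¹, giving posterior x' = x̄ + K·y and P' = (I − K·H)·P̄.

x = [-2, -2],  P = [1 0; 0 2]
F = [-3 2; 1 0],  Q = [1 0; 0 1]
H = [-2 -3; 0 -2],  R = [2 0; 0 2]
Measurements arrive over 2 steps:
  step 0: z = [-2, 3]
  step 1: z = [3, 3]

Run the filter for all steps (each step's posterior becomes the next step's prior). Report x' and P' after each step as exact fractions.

step 0: x' = [233/70, -8/5], P' = [387/280 -3/5; -3/5 2/5]
step 1: x' = [-2453/4721, -10859/14163], P' = [33748/23605 -14658/23605; -14658/23605 28654/70815]

step 0: x̄ = F·x = [2, -2]
step 0: P̄ = F·P·Fᵀ + Q = [18 -3; -3 2]
step 0: y = z − H·x̄ = [-4, -1]
step 0: S = H·P̄·Hᵀ + R = [56 0; 0 10]
step 0: K = P̄·Hᵀ·S⁻¹ = [-27/56 3/5; 0 -2/5]
step 0: x' = x̄ + K·y = [233/70, -8/5]
step 0: P' = (I − K·H)·P̄ = [387/280 -3/5; -3/5 2/5]
step 1: x̄ = F·x = [-923/70, 233/70]
step 1: P̄ = F·P·Fᵀ + Q = [6227/280 -1497/280; -1497/280 667/280]
step 1: y = z − H·x̄ = [-937/70, 338/35]
step 1: S = H·P̄·Hᵀ + R = [13507/280 -993/140; -993/140 807/70]
step 1: K = P̄·Hᵀ·S⁻¹ = [-11761/23605 14658/23605; 331/23605 -28654/70815]
step 1: x' = x̄ + K·y = [-2453/4721, -10859/14163]
step 1: P' = (I − K·H)·P̄ = [33748/23605 -14658/23605; -14658/23605 28654/70815]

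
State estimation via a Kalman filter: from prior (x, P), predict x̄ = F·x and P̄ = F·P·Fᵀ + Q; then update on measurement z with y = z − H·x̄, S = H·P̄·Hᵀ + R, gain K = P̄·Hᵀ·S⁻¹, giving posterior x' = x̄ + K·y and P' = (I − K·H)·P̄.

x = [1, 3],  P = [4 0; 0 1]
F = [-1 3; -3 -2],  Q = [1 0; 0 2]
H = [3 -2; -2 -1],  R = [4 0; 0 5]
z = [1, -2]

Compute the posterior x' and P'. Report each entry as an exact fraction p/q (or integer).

x' = [12717/14333, 6672/14333]
P' = [6764/14333 6132/14333; 6132/14333 17256/14333]

x̄ = F·x = [8, -9]
P̄ = F·P·Fᵀ + Q = [14 6; 6 42]
y = z − H·x̄ = [-41, 5]
S = H·P̄·Hᵀ + R = [226 6; 6 127]
K = P̄·Hᵀ·S⁻¹ = [2007/14333 -3932/14333; -4029/14333 -5904/14333]
x' = x̄ + K·y = [12717/14333, 6672/14333]
P' = (I − K·H)·P̄ = [6764/14333 6132/14333; 6132/14333 17256/14333]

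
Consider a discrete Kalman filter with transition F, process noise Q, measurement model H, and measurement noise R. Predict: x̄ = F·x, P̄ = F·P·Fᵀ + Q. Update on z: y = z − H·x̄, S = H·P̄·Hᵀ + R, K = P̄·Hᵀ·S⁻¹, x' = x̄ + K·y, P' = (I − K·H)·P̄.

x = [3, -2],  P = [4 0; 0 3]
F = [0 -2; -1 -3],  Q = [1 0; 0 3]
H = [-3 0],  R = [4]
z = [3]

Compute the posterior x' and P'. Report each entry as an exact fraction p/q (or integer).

x̄ = F·x = [4, 3]
P̄ = F·P·Fᵀ + Q = [13 18; 18 34]
y = z − H·x̄ = [15]
S = H·P̄·Hᵀ + R = [121]
K = P̄·Hᵀ·S⁻¹ = [-39/121; -54/121]
x' = x̄ + K·y = [-101/121, -447/121]
P' = (I − K·H)·P̄ = [52/121 72/121; 72/121 1198/121]

x' = [-101/121, -447/121]
P' = [52/121 72/121; 72/121 1198/121]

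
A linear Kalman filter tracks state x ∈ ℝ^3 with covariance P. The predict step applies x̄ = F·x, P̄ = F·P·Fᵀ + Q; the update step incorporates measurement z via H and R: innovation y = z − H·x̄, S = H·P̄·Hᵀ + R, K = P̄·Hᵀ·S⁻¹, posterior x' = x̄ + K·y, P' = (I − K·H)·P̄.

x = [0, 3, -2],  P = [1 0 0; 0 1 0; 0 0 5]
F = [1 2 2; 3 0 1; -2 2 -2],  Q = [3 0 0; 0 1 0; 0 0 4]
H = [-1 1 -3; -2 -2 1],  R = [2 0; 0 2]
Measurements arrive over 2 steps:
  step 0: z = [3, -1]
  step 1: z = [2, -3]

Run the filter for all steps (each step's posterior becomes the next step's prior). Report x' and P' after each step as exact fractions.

step 0: x̄ = F·x = [2, -2, 10]
step 0: P̄ = F·P·Fᵀ + Q = [28 13 -18; 13 15 -16; -18 -16 32]
step 0: y = z − H·x̄ = [37, -11]
step 0: S = H·P̄·Hᵀ + R = [295 -272; -272 446]
step 0: K = P̄·Hᵀ·S⁻¹ = [-4903/28793 -9446/28793; 1358/28793 -3820/28793; -7362/28793 1966/28793]
step 0: x' = x̄ + K·y = [-19919/28793, 34680/28793, -6090/28793]
step 0: P' = (I − K·H)·P̄ = [52821/28793 -60653/28793 -34556/28793; -60653/28793 88955/28793 48964/28793; -34556/28793 48964/28793 32748/28793]
step 1: x̄ = F·x = [37261/28793, -65847/28793, 121378/28793]
step 1: P̄ = F·P·Fᵀ + Q = [636888/28793 -283923/28793 447828/28793; -283923/28793 329594/28793 -371964/28793; 447828/28793 -371964/28793 630332/28793]
step 1: y = z − H·x̄ = [524828/28793, -264929/28793]
step 1: S = H·P̄·Hᵀ + R = [12183654/28793 -1641016/28793; -1641016/28793 1979006/28793]
step 1: K = P̄·Hᵀ·S⁻¹ = [-85170057/371940938 -59566299/185970469; 46230303/371940938 -24370265/185970469; -39760262/185970469 12005514/185970469]
step 1: x' = x̄ + K·y = [12519374/185970469, 220271288/185970469, -51234120/185970469]
step 1: P' = (I − K·H)·P̄ = [461439381/371940938 -468987993/371940938 -126681210/185970469; -468987993/371940938 696579705/371940938 178851182/185970469; -126681210/185970469 178851182/185970469 128350972/185970469]

step 0: x' = [-19919/28793, 34680/28793, -6090/28793], P' = [52821/28793 -60653/28793 -34556/28793; -60653/28793 88955/28793 48964/28793; -34556/28793 48964/28793 32748/28793]
step 1: x' = [12519374/185970469, 220271288/185970469, -51234120/185970469], P' = [461439381/371940938 -468987993/371940938 -126681210/185970469; -468987993/371940938 696579705/371940938 178851182/185970469; -126681210/185970469 178851182/185970469 128350972/185970469]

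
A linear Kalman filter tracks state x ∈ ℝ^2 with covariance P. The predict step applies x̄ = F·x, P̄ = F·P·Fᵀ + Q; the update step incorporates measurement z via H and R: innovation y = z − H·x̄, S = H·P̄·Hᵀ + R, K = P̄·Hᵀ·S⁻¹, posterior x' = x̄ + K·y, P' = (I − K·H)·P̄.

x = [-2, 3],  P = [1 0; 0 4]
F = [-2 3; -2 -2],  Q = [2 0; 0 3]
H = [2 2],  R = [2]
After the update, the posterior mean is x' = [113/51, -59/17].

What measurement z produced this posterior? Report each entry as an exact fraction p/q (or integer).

z = [-3]

x̄ = F·x = [13, -2]
P̄ = F·P·Fᵀ + Q = [42 -20; -20 23]
S = H·P̄·Hᵀ + R = [102]
K = P̄·Hᵀ·S⁻¹ = [22/51; 1/17]
x' − x̄ = [-550/51, -25/17] = K·y
y = (KᵀK)⁻¹·Kᵀ·(x' − x̄) = [-25]
z = y + H·x̄ = [-25] + [22] = [-3]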